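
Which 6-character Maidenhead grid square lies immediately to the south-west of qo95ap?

QO85xo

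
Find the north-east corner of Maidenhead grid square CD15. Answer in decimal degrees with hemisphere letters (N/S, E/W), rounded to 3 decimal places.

Field C=2, D=3: +2·20° lon, +3·10° lat → SW at lon -140°, lat -60°.
Square 1, 5: +1·2° lon, +5·1° lat → SW at lon -138°, lat -55°.
Cell spans 2° lon × 1° lat. NE corner is SW corner plus one full cell.
latitude 54.000° S, longitude 136.000° W.

54.000° S, 136.000° W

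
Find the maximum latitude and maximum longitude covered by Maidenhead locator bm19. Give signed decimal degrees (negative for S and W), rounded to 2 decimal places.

Field B=1, M=12: +1·20° lon, +12·10° lat → SW at lon -160°, lat 30°.
Square 1, 9: +1·2° lon, +9·1° lat → SW at lon -158°, lat 39°.
Cell spans 2° lon × 1° lat. NE corner is SW corner plus one full cell.
latitude 40.00, longitude -156.00.

40.00, -156.00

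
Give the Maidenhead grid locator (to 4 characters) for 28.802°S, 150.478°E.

QG51

Shift to the Maidenhead origin (180°W, 90°S): lon 330.48, lat 61.20.
Field: 330.48/20 → 16 → Q, 61.20/10 → 6 → G; chars QG.
Square: 10.48/2 → 5, 1.20/1 → 1; chars 51.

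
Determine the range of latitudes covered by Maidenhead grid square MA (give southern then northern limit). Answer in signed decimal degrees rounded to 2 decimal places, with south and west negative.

-90.00, -80.00

Field M=12, A=0: +12·20° lon, +0·10° lat → SW at lon 60°, lat -90°.
Cell spans 20° lon × 10° lat.
south -90.00, north -80.00.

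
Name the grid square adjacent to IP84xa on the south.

Latitude subsquare a = 0; −1 → -1, wraps to 23 = x, carry into square.
Latitude square 4; −1 → 3.
The longitude characters are unchanged.

IP83xx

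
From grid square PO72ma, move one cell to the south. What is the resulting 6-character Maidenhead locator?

PO71mx

Latitude subsquare a = 0; −1 → -1, wraps to 23 = x, carry into square.
Latitude square 2; −1 → 1.
The longitude characters are unchanged.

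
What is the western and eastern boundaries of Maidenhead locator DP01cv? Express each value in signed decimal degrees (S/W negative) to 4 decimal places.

-119.8333, -119.7500

Field D=3, P=15: +3·20° lon, +15·10° lat → SW at lon -120°, lat 60°.
Square 0, 1: +0·2° lon, +1·1° lat → SW at lon -120°, lat 61°.
Subsquare c=2, v=21: +2·0.0833333° lon, +21·0.0416667° lat → SW at lon -119.833°, lat 61.875°.
Cell spans 0.0833333° lon × 0.0416667° lat.
west -119.8333, east -119.7500.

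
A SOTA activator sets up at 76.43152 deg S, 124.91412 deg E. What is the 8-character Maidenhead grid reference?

PB23kn96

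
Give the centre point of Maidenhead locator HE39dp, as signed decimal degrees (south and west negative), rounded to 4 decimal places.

Field H=7, E=4: +7·20° lon, +4·10° lat → SW at lon -40°, lat -50°.
Square 3, 9: +3·2° lon, +9·1° lat → SW at lon -34°, lat -41°.
Subsquare d=3, p=15: +3·0.0833333° lon, +15·0.0416667° lat → SW at lon -33.75°, lat -40.375°.
Cell spans 0.0833333° lon × 0.0416667° lat. Centre is SW corner plus half of each.
latitude -40.3542, longitude -33.7083.

-40.3542, -33.7083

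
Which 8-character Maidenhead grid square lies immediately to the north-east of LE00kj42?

LE00kj53

Longitude extended square 4; +1 → 5.
Latitude extended square 2; +1 → 3.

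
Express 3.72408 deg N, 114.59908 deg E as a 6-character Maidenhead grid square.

Shift to the Maidenhead origin (180°W, 90°S): lon 294.5991, lat 93.7241.
Field: 294.5991/20 → 14 → O, 93.7241/10 → 9 → J; chars OJ.
Square: 14.5991/2 → 7, 3.7241/1 → 3; chars 73.
Subsquare: 0.5991/0.0833333 → 7 → h, 0.7241/0.0416667 → 17 → r; chars hr.

OJ73hr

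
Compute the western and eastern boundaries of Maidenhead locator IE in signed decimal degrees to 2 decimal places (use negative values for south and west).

-20.00, 0.00

Field I=8, E=4: +8·20° lon, +4·10° lat → SW at lon -20°, lat -50°.
Cell spans 20° lon × 10° lat.
west -20.00, east 0.00.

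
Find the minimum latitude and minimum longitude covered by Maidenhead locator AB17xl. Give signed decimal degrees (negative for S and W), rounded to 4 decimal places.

-72.5417, -176.0833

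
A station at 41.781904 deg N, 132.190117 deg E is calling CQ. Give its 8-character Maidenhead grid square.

PN61cs27

Offset from 180°W / 90°S: lon 312.19012°, lat 131.78190°.
Field: lon ⌊312.19012/20⌋ = 15 → P; lat ⌊131.78190/10⌋ = 13 → N.
Square: lon ⌊12.19012/2⌋ = 6; lat ⌊1.78190/1⌋ = 1.
Subsquare: lon ⌊0.19012/0.0833333⌋ = 2 → c; lat ⌊0.78190/0.0416667⌋ = 18 → s.
Extended square: lon ⌊0.02345/0.00833333⌋ = 2; lat ⌊0.03190/0.00416667⌋ = 7.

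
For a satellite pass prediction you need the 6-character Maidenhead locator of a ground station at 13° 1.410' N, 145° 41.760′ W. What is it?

Offset from 180°W / 90°S: lon 34.3040°, lat 103.0235°.
Field: 34.3040/20 → 1 → B, 103.0235/10 → 10 → K; chars BK.
Square: 14.3040/2 → 7, 3.0235/1 → 3; chars 73.
Subsquare: 0.3040/0.0833333 → 3 → d, 0.0235/0.0416667 → 0 → a; chars da.

BK73da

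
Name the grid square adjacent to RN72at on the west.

RN62xt

Longitude subsquare a = 0; −1 → -1, wraps to 23 = x, carry into square.
Longitude square 7; −1 → 6.
The latitude characters are unchanged.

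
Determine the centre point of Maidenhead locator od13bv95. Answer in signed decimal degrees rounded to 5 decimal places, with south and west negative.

Field O=14, D=3: +14·20° lon, +3·10° lat → SW at lon 100°, lat -60°.
Square 1, 3: +1·2° lon, +3·1° lat → SW at lon 102°, lat -57°.
Subsquare b=1, v=21: +1·0.0833333° lon, +21·0.0416667° lat → SW at lon 102.083°, lat -56.125°.
Extended square 9, 5: +9·0.00833333° lon, +5·0.00416667° lat → SW at lon 102.158°, lat -56.1042°.
Cell spans 0.00833333° lon × 0.00416667° lat. Centre is SW corner plus half of each.
latitude -56.10208, longitude 102.16250.

-56.10208, 102.16250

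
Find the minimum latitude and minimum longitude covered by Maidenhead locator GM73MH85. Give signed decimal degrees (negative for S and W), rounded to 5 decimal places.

Field G=6, M=12: +6·20° lon, +12·10° lat → SW at lon -60°, lat 30°.
Square 7, 3: +7·2° lon, +3·1° lat → SW at lon -46°, lat 33°.
Subsquare m=12, h=7: +12·0.0833333° lon, +7·0.0416667° lat → SW at lon -45°, lat 33.2917°.
Extended square 8, 5: +8·0.00833333° lon, +5·0.00416667° lat → SW at lon -44.9333°, lat 33.3125°.
latitude 33.31250, longitude -44.93333.

33.31250, -44.93333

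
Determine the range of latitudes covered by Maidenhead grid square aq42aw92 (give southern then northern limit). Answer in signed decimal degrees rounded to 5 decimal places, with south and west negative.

72.92500, 72.92917

Field A=0, Q=16: +0·20° lon, +16·10° lat → SW at lon -180°, lat 70°.
Square 4, 2: +4·2° lon, +2·1° lat → SW at lon -172°, lat 72°.
Subsquare a=0, w=22: +0·0.0833333° lon, +22·0.0416667° lat → SW at lon -172°, lat 72.9167°.
Extended square 9, 2: +9·0.00833333° lon, +2·0.00416667° lat → SW at lon -171.925°, lat 72.925°.
Cell spans 0.00833333° lon × 0.00416667° lat.
south 72.92500, north 72.92917.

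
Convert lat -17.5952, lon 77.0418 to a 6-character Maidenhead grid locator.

Offset from 180°W / 90°S: lon 257.0418°, lat 72.4048°.
Field: 257.0418/20 → 12 → M, 72.4048/10 → 7 → H; chars MH.
Square: 17.0418/2 → 8, 2.4048/1 → 2; chars 82.
Subsquare: 1.0418/0.0833333 → 12 → m, 0.4048/0.0416667 → 9 → j; chars mj.

MH82mj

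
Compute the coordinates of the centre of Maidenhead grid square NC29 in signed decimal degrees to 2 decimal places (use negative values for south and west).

-60.50, 85.00

Field N=13, C=2: +13·20° lon, +2·10° lat → SW at lon 80°, lat -70°.
Square 2, 9: +2·2° lon, +9·1° lat → SW at lon 84°, lat -61°.
Cell spans 2° lon × 1° lat. Centre is SW corner plus half of each.
latitude -60.50, longitude 85.00.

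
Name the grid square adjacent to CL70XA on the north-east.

CL80ab

Longitude subsquare x = 23; +1 → 24, wraps to 0 = a, carry into square.
Longitude square 7; +1 → 8.
Latitude subsquare a = 0; +1 → 1 = b.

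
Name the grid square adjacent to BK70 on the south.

BJ79

Latitude square 0; −1 → -1, wraps to 9, carry into field.
Latitude field K = 10; −1 → 9 = J.
The longitude characters are unchanged.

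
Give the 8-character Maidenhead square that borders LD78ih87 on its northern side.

Latitude extended square 7; +1 → 8.
The longitude characters are unchanged.

LD78ih88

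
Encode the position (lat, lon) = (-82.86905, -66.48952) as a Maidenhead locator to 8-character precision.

Shift to the Maidenhead origin (180°W, 90°S): lon 113.51048, lat 7.13095.
Field (20°×10°, letters A–R): lon ⌊113.51048/20⌋ = 5 → F; lat ⌊7.13095/10⌋ = 0 → A.
Square (2°×1°, digits 0–9): lon ⌊13.51048/2⌋ = 6; lat ⌊7.13095/1⌋ = 7.
Subsquare (5′×2.5′, letters a–x): lon ⌊1.51048/0.0833333⌋ = 18 → s; lat ⌊0.13095/0.0416667⌋ = 3 → d.
Extended square (30″×15″, digits 0–9): lon ⌊0.01048/0.00833333⌋ = 1; lat ⌊0.00595/0.00416667⌋ = 1.

FA67sd11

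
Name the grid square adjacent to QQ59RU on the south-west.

Longitude subsquare r = 17; −1 → 16 = q.
Latitude subsquare u = 20; −1 → 19 = t.

QQ59qt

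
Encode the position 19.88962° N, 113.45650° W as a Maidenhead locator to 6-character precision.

DK39gv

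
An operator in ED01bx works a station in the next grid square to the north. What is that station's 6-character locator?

Latitude subsquare x = 23; +1 → 24, wraps to 0 = a, carry into square.
Latitude square 1; +1 → 2.
The longitude characters are unchanged.

ED02ba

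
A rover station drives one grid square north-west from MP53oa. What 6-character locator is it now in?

MP53nb

Longitude subsquare o = 14; −1 → 13 = n.
Latitude subsquare a = 0; +1 → 1 = b.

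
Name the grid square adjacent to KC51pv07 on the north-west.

KC51ov98

Longitude extended square 0; −1 → -1, wraps to 9, carry into subsquare.
Longitude subsquare p = 15; −1 → 14 = o.
Latitude extended square 7; +1 → 8.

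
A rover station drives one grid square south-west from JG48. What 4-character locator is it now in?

JG37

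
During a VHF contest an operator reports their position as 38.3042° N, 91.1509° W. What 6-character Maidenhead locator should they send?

EM48kh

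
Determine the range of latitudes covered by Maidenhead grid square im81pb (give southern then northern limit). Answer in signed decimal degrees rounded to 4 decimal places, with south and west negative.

31.0417, 31.0833

Field I=8, M=12: +8·20° lon, +12·10° lat → SW at lon -20°, lat 30°.
Square 8, 1: +8·2° lon, +1·1° lat → SW at lon -4°, lat 31°.
Subsquare p=15, b=1: +15·0.0833333° lon, +1·0.0416667° lat → SW at lon -2.75°, lat 31.0417°.
Cell spans 0.0833333° lon × 0.0416667° lat.
south 31.0417, north 31.0833.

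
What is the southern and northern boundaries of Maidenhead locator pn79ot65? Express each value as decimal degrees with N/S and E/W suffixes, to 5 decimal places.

49.81250° N, 49.81667° N

Field P=15, N=13: +15·20° lon, +13·10° lat → SW at lon 120°, lat 40°.
Square 7, 9: +7·2° lon, +9·1° lat → SW at lon 134°, lat 49°.
Subsquare o=14, t=19: +14·0.0833333° lon, +19·0.0416667° lat → SW at lon 135.167°, lat 49.7917°.
Extended square 6, 5: +6·0.00833333° lon, +5·0.00416667° lat → SW at lon 135.217°, lat 49.8125°.
Cell spans 0.00833333° lon × 0.00416667° lat.
south 49.81250° N, north 49.81667° N.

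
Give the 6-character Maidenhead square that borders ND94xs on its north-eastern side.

OD04at

Longitude subsquare x = 23; +1 → 24, wraps to 0 = a, carry into square.
Longitude square 9; +1 → 10, wraps to 0, carry into field.
Longitude field N = 13; +1 → 14 = O.
Latitude subsquare s = 18; +1 → 19 = t.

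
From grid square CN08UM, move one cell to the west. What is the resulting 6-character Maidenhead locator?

Longitude subsquare u = 20; −1 → 19 = t.
The latitude characters are unchanged.

CN08tm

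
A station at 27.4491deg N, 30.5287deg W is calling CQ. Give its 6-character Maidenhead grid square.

HL47rk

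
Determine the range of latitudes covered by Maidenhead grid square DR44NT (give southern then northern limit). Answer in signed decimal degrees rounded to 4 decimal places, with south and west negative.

84.7917, 84.8333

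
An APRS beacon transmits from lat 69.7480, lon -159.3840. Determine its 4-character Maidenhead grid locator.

BP09

Offset from 180°W / 90°S: lon 20.62°, lat 159.75°.
Field: lon ⌊20.62/20⌋ = 1 → B; lat ⌊159.75/10⌋ = 15 → P.
Square: lon ⌊0.62/2⌋ = 0; lat ⌊9.75/1⌋ = 9.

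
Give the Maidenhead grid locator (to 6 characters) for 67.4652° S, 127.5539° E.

PC32sm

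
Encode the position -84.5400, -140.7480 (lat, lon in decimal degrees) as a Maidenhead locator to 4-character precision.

BA95

Add 180° to longitude and 90° to latitude: 39.25, 5.46.
Field (20°×10°, letters A–R): 39.25/20 → 1 → B, 5.46/10 → 0 → A; chars BA.
Square (2°×1°, digits 0–9): 19.25/2 → 9, 5.46/1 → 5; chars 95.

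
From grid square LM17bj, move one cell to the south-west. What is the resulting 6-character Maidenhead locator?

Longitude subsquare b = 1; −1 → 0 = a.
Latitude subsquare j = 9; −1 → 8 = i.

LM17ai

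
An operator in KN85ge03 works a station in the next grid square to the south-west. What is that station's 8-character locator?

KN85fe92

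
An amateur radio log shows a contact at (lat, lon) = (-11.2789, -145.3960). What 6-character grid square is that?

Shift to the Maidenhead origin (180°W, 90°S): lon 34.6040, lat 78.7211.
Field (20°×10°, letters A–R): 34.6040/20 → 1 → B, 78.7211/10 → 7 → H; chars BH.
Square (2°×1°, digits 0–9): 14.6040/2 → 7, 8.7211/1 → 8; chars 78.
Subsquare (5′×2.5′, letters a–x): 0.6040/0.0833333 → 7 → h, 0.7211/0.0416667 → 17 → r; chars hr.

BH78hr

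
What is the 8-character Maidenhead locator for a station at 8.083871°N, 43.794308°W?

Offset from 180°W / 90°S: lon 136.20569°, lat 98.08387°.
Field: 136.20569/20 → 6 → G, 98.08387/10 → 9 → J; chars GJ.
Square: 16.20569/2 → 8, 8.08387/1 → 8; chars 88.
Subsquare: 0.20569/0.0833333 → 2 → c, 0.08387/0.0416667 → 2 → c; chars cc.
Extended square: 0.03903/0.00833333 → 4, 0.00054/0.00416667 → 0; chars 40.

GJ88cc40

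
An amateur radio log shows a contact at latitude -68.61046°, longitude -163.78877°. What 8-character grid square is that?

AC81cj53

Offset from 180°W / 90°S: lon 16.21123°, lat 21.38954°.
Field: 16.21123/20 → 0 → A, 21.38954/10 → 2 → C; chars AC.
Square: 16.21123/2 → 8, 1.38954/1 → 1; chars 81.
Subsquare: 0.21123/0.0833333 → 2 → c, 0.38954/0.0416667 → 9 → j; chars cj.
Extended square: 0.04456/0.00833333 → 5, 0.01454/0.00416667 → 3; chars 53.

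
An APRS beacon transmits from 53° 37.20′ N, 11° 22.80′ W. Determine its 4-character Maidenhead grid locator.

IO43

Add 180° to longitude and 90° to latitude: 168.62, 143.62.
Field: lon ⌊168.62/20⌋ = 8 → I; lat ⌊143.62/10⌋ = 14 → O.
Square: lon ⌊8.62/2⌋ = 4; lat ⌊3.62/1⌋ = 3.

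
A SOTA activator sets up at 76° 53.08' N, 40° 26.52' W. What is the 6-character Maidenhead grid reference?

Offset from 180°W / 90°S: lon 139.5580°, lat 166.8847°.
Field (20°×10°, letters A–R): lon ⌊139.5580/20⌋ = 6 → G; lat ⌊166.8847/10⌋ = 16 → Q.
Square (2°×1°, digits 0–9): lon ⌊19.5580/2⌋ = 9; lat ⌊6.8847/1⌋ = 6.
Subsquare (5′×2.5′, letters a–x): lon ⌊1.5580/0.0833333⌋ = 18 → s; lat ⌊0.8847/0.0416667⌋ = 21 → v.

GQ96sv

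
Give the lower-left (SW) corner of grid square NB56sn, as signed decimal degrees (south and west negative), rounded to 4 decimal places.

Field N=13, B=1: +13·20° lon, +1·10° lat → SW at lon 80°, lat -80°.
Square 5, 6: +5·2° lon, +6·1° lat → SW at lon 90°, lat -74°.
Subsquare s=18, n=13: +18·0.0833333° lon, +13·0.0416667° lat → SW at lon 91.5°, lat -73.4583°.
latitude -73.4583, longitude 91.5000.

-73.4583, 91.5000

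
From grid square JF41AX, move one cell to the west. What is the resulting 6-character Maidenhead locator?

JF31xx

Longitude subsquare a = 0; −1 → -1, wraps to 23 = x, carry into square.
Longitude square 4; −1 → 3.
The latitude characters are unchanged.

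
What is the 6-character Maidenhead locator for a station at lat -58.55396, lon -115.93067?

DD21ak

Offset from 180°W / 90°S: lon 64.0693°, lat 31.4460°.
Field: lon ⌊64.0693/20⌋ = 3 → D; lat ⌊31.4460/10⌋ = 3 → D.
Square: lon ⌊4.0693/2⌋ = 2; lat ⌊1.4460/1⌋ = 1.
Subsquare: lon ⌊0.0693/0.0833333⌋ = 0 → a; lat ⌊0.4460/0.0416667⌋ = 10 → k.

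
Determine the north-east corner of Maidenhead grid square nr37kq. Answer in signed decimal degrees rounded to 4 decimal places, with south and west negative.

87.7083, 86.9167

Field N=13, R=17: +13·20° lon, +17·10° lat → SW at lon 80°, lat 80°.
Square 3, 7: +3·2° lon, +7·1° lat → SW at lon 86°, lat 87°.
Subsquare k=10, q=16: +10·0.0833333° lon, +16·0.0416667° lat → SW at lon 86.8333°, lat 87.6667°.
Cell spans 0.0833333° lon × 0.0416667° lat. NE corner is SW corner plus one full cell.
latitude 87.7083, longitude 86.9167.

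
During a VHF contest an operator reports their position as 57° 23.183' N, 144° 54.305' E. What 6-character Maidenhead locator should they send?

Add 180° to longitude and 90° to latitude: 324.9051, 147.3864.
Field (20°×10°, letters A–R): 324.9051/20 → 16 → Q, 147.3864/10 → 14 → O; chars QO.
Square (2°×1°, digits 0–9): 4.9051/2 → 2, 7.3864/1 → 7; chars 27.
Subsquare (5′×2.5′, letters a–x): 0.9051/0.0833333 → 10 → k, 0.3864/0.0416667 → 9 → j; chars kj.

QO27kj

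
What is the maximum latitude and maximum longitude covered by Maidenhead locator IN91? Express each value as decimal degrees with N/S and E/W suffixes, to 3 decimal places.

42.000° N, 0.000° E

Field I=8, N=13: +8·20° lon, +13·10° lat → SW at lon -20°, lat 40°.
Square 9, 1: +9·2° lon, +1·1° lat → SW at lon -2°, lat 41°.
Cell spans 2° lon × 1° lat. NE corner is SW corner plus one full cell.
latitude 42.000° N, longitude 0.000° E.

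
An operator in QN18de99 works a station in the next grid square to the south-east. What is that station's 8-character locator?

QN18ee08

Longitude extended square 9; +1 → 10, wraps to 0, carry into subsquare.
Longitude subsquare d = 3; +1 → 4 = e.
Latitude extended square 9; −1 → 8.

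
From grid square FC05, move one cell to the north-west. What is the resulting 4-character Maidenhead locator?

EC96

Longitude square 0; −1 → -1, wraps to 9, carry into field.
Longitude field F = 5; −1 → 4 = E.
Latitude square 5; +1 → 6.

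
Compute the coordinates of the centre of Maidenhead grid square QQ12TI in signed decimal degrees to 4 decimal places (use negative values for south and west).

72.3542, 143.6250

Field Q=16, Q=16: +16·20° lon, +16·10° lat → SW at lon 140°, lat 70°.
Square 1, 2: +1·2° lon, +2·1° lat → SW at lon 142°, lat 72°.
Subsquare t=19, i=8: +19·0.0833333° lon, +8·0.0416667° lat → SW at lon 143.583°, lat 72.3333°.
Cell spans 0.0833333° lon × 0.0416667° lat. Centre is SW corner plus half of each.
latitude 72.3542, longitude 143.6250.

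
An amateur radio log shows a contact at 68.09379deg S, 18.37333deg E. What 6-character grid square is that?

JC91ev

Add 180° to longitude and 90° to latitude: 198.3733, 21.9062.
Field: 198.3733/20 → 9 → J, 21.9062/10 → 2 → C; chars JC.
Square: 18.3733/2 → 9, 1.9062/1 → 1; chars 91.
Subsquare: 0.3733/0.0833333 → 4 → e, 0.9062/0.0416667 → 21 → v; chars ev.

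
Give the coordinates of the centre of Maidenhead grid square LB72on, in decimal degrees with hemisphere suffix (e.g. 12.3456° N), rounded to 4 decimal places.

Field L=11, B=1: +11·20° lon, +1·10° lat → SW at lon 40°, lat -80°.
Square 7, 2: +7·2° lon, +2·1° lat → SW at lon 54°, lat -78°.
Subsquare o=14, n=13: +14·0.0833333° lon, +13·0.0416667° lat → SW at lon 55.1667°, lat -77.4583°.
Cell spans 0.0833333° lon × 0.0416667° lat. Centre is SW corner plus half of each.
latitude 77.4375° S, longitude 55.2083° E.

77.4375° S, 55.2083° E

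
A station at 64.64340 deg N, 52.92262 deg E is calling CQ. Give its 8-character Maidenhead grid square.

LP64lp04

Offset from 180°W / 90°S: lon 232.92262°, lat 154.64340°.
Field (20°×10°, letters A–R): 232.92262/20 → 11 → L, 154.64340/10 → 15 → P; chars LP.
Square (2°×1°, digits 0–9): 12.92262/2 → 6, 4.64340/1 → 4; chars 64.
Subsquare (5′×2.5′, letters a–x): 0.92262/0.0833333 → 11 → l, 0.64340/0.0416667 → 15 → p; chars lp.
Extended square (30″×15″, digits 0–9): 0.00595/0.00833333 → 0, 0.01840/0.00416667 → 4; chars 04.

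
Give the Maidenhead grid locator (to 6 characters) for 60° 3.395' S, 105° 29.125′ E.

OC29rw

Shift to the Maidenhead origin (180°W, 90°S): lon 285.4854, lat 29.9434.
Field: 285.4854/20 → 14 → O, 29.9434/10 → 2 → C; chars OC.
Square: 5.4854/2 → 2, 9.9434/1 → 9; chars 29.
Subsquare: 1.4854/0.0833333 → 17 → r, 0.9434/0.0416667 → 22 → w; chars rw.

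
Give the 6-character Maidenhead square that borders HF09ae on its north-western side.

GF99xf

Longitude subsquare a = 0; −1 → -1, wraps to 23 = x, carry into square.
Longitude square 0; −1 → -1, wraps to 9, carry into field.
Longitude field H = 7; −1 → 6 = G.
Latitude subsquare e = 4; +1 → 5 = f.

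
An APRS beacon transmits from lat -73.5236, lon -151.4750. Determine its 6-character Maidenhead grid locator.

BB46gl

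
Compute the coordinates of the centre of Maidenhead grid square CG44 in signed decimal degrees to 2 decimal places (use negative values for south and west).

-25.50, -131.00

Field C=2, G=6: +2·20° lon, +6·10° lat → SW at lon -140°, lat -30°.
Square 4, 4: +4·2° lon, +4·1° lat → SW at lon -132°, lat -26°.
Cell spans 2° lon × 1° lat. Centre is SW corner plus half of each.
latitude -25.50, longitude -131.00.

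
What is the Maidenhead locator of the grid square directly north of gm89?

GN80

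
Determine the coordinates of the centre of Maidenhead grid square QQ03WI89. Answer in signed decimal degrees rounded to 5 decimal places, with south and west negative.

73.37292, 141.90417

Field Q=16, Q=16: +16·20° lon, +16·10° lat → SW at lon 140°, lat 70°.
Square 0, 3: +0·2° lon, +3·1° lat → SW at lon 140°, lat 73°.
Subsquare w=22, i=8: +22·0.0833333° lon, +8·0.0416667° lat → SW at lon 141.833°, lat 73.3333°.
Extended square 8, 9: +8·0.00833333° lon, +9·0.00416667° lat → SW at lon 141.9°, lat 73.3708°.
Cell spans 0.00833333° lon × 0.00416667° lat. Centre is SW corner plus half of each.
latitude 73.37292, longitude 141.90417.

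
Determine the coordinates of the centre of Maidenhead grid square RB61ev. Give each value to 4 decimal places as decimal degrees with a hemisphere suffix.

Field R=17, B=1: +17·20° lon, +1·10° lat → SW at lon 160°, lat -80°.
Square 6, 1: +6·2° lon, +1·1° lat → SW at lon 172°, lat -79°.
Subsquare e=4, v=21: +4·0.0833333° lon, +21·0.0416667° lat → SW at lon 172.333°, lat -78.125°.
Cell spans 0.0833333° lon × 0.0416667° lat. Centre is SW corner plus half of each.
latitude 78.1042° S, longitude 172.3750° E.

78.1042° S, 172.3750° E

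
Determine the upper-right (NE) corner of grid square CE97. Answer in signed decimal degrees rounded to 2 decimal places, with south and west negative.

Field C=2, E=4: +2·20° lon, +4·10° lat → SW at lon -140°, lat -50°.
Square 9, 7: +9·2° lon, +7·1° lat → SW at lon -122°, lat -43°.
Cell spans 2° lon × 1° lat. NE corner is SW corner plus one full cell.
latitude -42.00, longitude -120.00.

-42.00, -120.00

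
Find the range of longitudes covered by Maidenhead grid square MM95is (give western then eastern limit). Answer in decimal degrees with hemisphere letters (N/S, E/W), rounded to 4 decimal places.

78.6667° E, 78.7500° E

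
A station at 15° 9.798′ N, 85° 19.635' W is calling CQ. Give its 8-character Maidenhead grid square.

EK75id09

Add 180° to longitude and 90° to latitude: 94.67275, 105.16330.
Field (20°×10°, letters A–R): 94.67275/20 → 4 → E, 105.16330/10 → 10 → K; chars EK.
Square (2°×1°, digits 0–9): 14.67275/2 → 7, 5.16330/1 → 5; chars 75.
Subsquare (5′×2.5′, letters a–x): 0.67275/0.0833333 → 8 → i, 0.16330/0.0416667 → 3 → d; chars id.
Extended square (30″×15″, digits 0–9): 0.00608/0.00833333 → 0, 0.03830/0.00416667 → 9; chars 09.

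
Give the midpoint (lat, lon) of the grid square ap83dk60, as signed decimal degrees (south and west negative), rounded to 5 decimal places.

63.41875, -163.69583

Field A=0, P=15: +0·20° lon, +15·10° lat → SW at lon -180°, lat 60°.
Square 8, 3: +8·2° lon, +3·1° lat → SW at lon -164°, lat 63°.
Subsquare d=3, k=10: +3·0.0833333° lon, +10·0.0416667° lat → SW at lon -163.75°, lat 63.4167°.
Extended square 6, 0: +6·0.00833333° lon, +0·0.00416667° lat → SW at lon -163.7°, lat 63.4167°.
Cell spans 0.00833333° lon × 0.00416667° lat. Centre is SW corner plus half of each.
latitude 63.41875, longitude -163.69583.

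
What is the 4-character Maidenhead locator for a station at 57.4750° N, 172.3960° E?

RO67

Offset from 180°W / 90°S: lon 352.40°, lat 147.47°.
Field (20°×10°, letters A–R): 352.40/20 → 17 → R, 147.47/10 → 14 → O; chars RO.
Square (2°×1°, digits 0–9): 12.40/2 → 6, 7.47/1 → 7; chars 67.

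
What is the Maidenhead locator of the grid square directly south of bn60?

Latitude square 0; −1 → -1, wraps to 9, carry into field.
Latitude field N = 13; −1 → 12 = M.
The longitude characters are unchanged.

BM69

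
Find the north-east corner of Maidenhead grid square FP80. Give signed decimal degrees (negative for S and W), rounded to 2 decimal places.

61.00, -62.00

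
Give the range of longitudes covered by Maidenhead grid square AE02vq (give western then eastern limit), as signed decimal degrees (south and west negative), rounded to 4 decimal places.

-178.2500, -178.1667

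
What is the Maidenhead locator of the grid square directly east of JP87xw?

JP97aw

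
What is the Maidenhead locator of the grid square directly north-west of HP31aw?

Longitude subsquare a = 0; −1 → -1, wraps to 23 = x, carry into square.
Longitude square 3; −1 → 2.
Latitude subsquare w = 22; +1 → 23 = x.

HP21xx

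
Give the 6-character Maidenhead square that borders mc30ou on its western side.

Longitude subsquare o = 14; −1 → 13 = n.
The latitude characters are unchanged.

MC30nu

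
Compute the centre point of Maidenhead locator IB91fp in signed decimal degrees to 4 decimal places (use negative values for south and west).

Field I=8, B=1: +8·20° lon, +1·10° lat → SW at lon -20°, lat -80°.
Square 9, 1: +9·2° lon, +1·1° lat → SW at lon -2°, lat -79°.
Subsquare f=5, p=15: +5·0.0833333° lon, +15·0.0416667° lat → SW at lon -1.58333°, lat -78.375°.
Cell spans 0.0833333° lon × 0.0416667° lat. Centre is SW corner plus half of each.
latitude -78.3542, longitude -1.5417.

-78.3542, -1.5417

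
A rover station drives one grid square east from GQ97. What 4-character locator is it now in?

HQ07

Longitude square 9; +1 → 10, wraps to 0, carry into field.
Longitude field G = 6; +1 → 7 = H.
The latitude characters are unchanged.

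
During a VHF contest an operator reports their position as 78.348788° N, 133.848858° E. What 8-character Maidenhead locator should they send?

PQ68wi13

Shift to the Maidenhead origin (180°W, 90°S): lon 313.84886, lat 168.34879.
Field: 313.84886/20 → 15 → P, 168.34879/10 → 16 → Q; chars PQ.
Square: 13.84886/2 → 6, 8.34879/1 → 8; chars 68.
Subsquare: 1.84886/0.0833333 → 22 → w, 0.34879/0.0416667 → 8 → i; chars wi.
Extended square: 0.01552/0.00833333 → 1, 0.01545/0.00416667 → 3; chars 13.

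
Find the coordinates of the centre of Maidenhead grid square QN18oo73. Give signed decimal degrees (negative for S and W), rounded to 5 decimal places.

48.59792, 143.22917

Field Q=16, N=13: +16·20° lon, +13·10° lat → SW at lon 140°, lat 40°.
Square 1, 8: +1·2° lon, +8·1° lat → SW at lon 142°, lat 48°.
Subsquare o=14, o=14: +14·0.0833333° lon, +14·0.0416667° lat → SW at lon 143.167°, lat 48.5833°.
Extended square 7, 3: +7·0.00833333° lon, +3·0.00416667° lat → SW at lon 143.225°, lat 48.5958°.
Cell spans 0.00833333° lon × 0.00416667° lat. Centre is SW corner plus half of each.
latitude 48.59792, longitude 143.22917.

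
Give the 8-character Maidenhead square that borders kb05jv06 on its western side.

Longitude extended square 0; −1 → -1, wraps to 9, carry into subsquare.
Longitude subsquare j = 9; −1 → 8 = i.
The latitude characters are unchanged.

KB05iv96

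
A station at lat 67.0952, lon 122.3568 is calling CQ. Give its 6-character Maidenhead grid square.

Offset from 180°W / 90°S: lon 302.3568°, lat 157.0952°.
Field (20°×10°, letters A–R): 302.3568/20 → 15 → P, 157.0952/10 → 15 → P; chars PP.
Square (2°×1°, digits 0–9): 2.3568/2 → 1, 7.0952/1 → 7; chars 17.
Subsquare (5′×2.5′, letters a–x): 0.3568/0.0833333 → 4 → e, 0.0952/0.0416667 → 2 → c; chars ec.

PP17ec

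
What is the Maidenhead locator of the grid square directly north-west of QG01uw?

QG01tx

Longitude subsquare u = 20; −1 → 19 = t.
Latitude subsquare w = 22; +1 → 23 = x.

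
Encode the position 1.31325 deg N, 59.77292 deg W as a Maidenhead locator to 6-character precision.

GJ01ch

Shift to the Maidenhead origin (180°W, 90°S): lon 120.2271, lat 91.3132.
Field: 120.2271/20 → 6 → G, 91.3132/10 → 9 → J; chars GJ.
Square: 0.2271/2 → 0, 1.3132/1 → 1; chars 01.
Subsquare: 0.2271/0.0833333 → 2 → c, 0.3132/0.0416667 → 7 → h; chars ch.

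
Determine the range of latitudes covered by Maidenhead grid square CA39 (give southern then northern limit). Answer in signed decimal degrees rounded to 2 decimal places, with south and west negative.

-81.00, -80.00

Field C=2, A=0: +2·20° lon, +0·10° lat → SW at lon -140°, lat -90°.
Square 3, 9: +3·2° lon, +9·1° lat → SW at lon -134°, lat -81°.
Cell spans 2° lon × 1° lat.
south -81.00, north -80.00.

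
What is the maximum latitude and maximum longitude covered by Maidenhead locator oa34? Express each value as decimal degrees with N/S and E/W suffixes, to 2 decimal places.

Field O=14, A=0: +14·20° lon, +0·10° lat → SW at lon 100°, lat -90°.
Square 3, 4: +3·2° lon, +4·1° lat → SW at lon 106°, lat -86°.
Cell spans 2° lon × 1° lat. NE corner is SW corner plus one full cell.
latitude 85.00° S, longitude 108.00° E.

85.00° S, 108.00° E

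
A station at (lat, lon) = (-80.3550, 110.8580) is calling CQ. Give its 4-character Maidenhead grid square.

Shift to the Maidenhead origin (180°W, 90°S): lon 290.86, lat 9.64.
Field: 290.86/20 → 14 → O, 9.64/10 → 0 → A; chars OA.
Square: 10.86/2 → 5, 9.64/1 → 9; chars 59.

OA59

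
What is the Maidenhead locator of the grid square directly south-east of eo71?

EO80

Longitude square 7; +1 → 8.
Latitude square 1; −1 → 0.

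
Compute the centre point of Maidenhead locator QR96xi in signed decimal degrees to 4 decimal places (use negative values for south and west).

86.3542, 159.9583

Field Q=16, R=17: +16·20° lon, +17·10° lat → SW at lon 140°, lat 80°.
Square 9, 6: +9·2° lon, +6·1° lat → SW at lon 158°, lat 86°.
Subsquare x=23, i=8: +23·0.0833333° lon, +8·0.0416667° lat → SW at lon 159.917°, lat 86.3333°.
Cell spans 0.0833333° lon × 0.0416667° lat. Centre is SW corner plus half of each.
latitude 86.3542, longitude 159.9583.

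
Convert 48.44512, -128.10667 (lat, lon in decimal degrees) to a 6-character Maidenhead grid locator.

CN58wk

Shift to the Maidenhead origin (180°W, 90°S): lon 51.8933, lat 138.4451.
Field: 51.8933/20 → 2 → C, 138.4451/10 → 13 → N; chars CN.
Square: 11.8933/2 → 5, 8.4451/1 → 8; chars 58.
Subsquare: 1.8933/0.0833333 → 22 → w, 0.4451/0.0416667 → 10 → k; chars wk.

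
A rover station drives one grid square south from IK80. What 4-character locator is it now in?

IJ89

Latitude square 0; −1 → -1, wraps to 9, carry into field.
Latitude field K = 10; −1 → 9 = J.
The longitude characters are unchanged.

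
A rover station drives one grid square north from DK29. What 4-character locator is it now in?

DL20

Latitude square 9; +1 → 10, wraps to 0, carry into field.
Latitude field K = 10; +1 → 11 = L.
The longitude characters are unchanged.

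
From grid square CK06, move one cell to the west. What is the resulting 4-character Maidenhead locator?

BK96

Longitude square 0; −1 → -1, wraps to 9, carry into field.
Longitude field C = 2; −1 → 1 = B.
The latitude characters are unchanged.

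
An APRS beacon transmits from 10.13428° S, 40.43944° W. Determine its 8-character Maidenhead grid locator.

GH99su77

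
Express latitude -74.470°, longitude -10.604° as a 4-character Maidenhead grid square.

Add 180° to longitude and 90° to latitude: 169.40, 15.53.
Field: lon ⌊169.40/20⌋ = 8 → I; lat ⌊15.53/10⌋ = 1 → B.
Square: lon ⌊9.40/2⌋ = 4; lat ⌊5.53/1⌋ = 5.

IB45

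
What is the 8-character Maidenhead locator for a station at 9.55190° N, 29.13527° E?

KJ49nn62

Offset from 180°W / 90°S: lon 209.13527°, lat 99.55190°.
Field (20°×10°, letters A–R): 209.13527/20 → 10 → K, 99.55190/10 → 9 → J; chars KJ.
Square (2°×1°, digits 0–9): 9.13527/2 → 4, 9.55190/1 → 9; chars 49.
Subsquare (5′×2.5′, letters a–x): 1.13527/0.0833333 → 13 → n, 0.55190/0.0416667 → 13 → n; chars nn.
Extended square (30″×15″, digits 0–9): 0.05194/0.00833333 → 6, 0.01023/0.00416667 → 2; chars 62.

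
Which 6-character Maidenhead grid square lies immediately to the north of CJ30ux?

Latitude subsquare x = 23; +1 → 24, wraps to 0 = a, carry into square.
Latitude square 0; +1 → 1.
The longitude characters are unchanged.

CJ31ua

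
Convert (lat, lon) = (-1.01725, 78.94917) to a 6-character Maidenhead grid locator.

MI98lx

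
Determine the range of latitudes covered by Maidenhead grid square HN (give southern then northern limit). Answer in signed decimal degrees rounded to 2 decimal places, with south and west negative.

40.00, 50.00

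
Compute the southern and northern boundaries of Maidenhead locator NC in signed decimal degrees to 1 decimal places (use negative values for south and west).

-70.0, -60.0

Field N=13, C=2: +13·20° lon, +2·10° lat → SW at lon 80°, lat -70°.
Cell spans 20° lon × 10° lat.
south -70.0, north -60.0.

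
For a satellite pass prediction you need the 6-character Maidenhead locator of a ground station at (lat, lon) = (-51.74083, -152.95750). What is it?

BD38mg

Offset from 180°W / 90°S: lon 27.0425°, lat 38.2592°.
Field: 27.0425/20 → 1 → B, 38.2592/10 → 3 → D; chars BD.
Square: 7.0425/2 → 3, 8.2592/1 → 8; chars 38.
Subsquare: 1.0425/0.0833333 → 12 → m, 0.2592/0.0416667 → 6 → g; chars mg.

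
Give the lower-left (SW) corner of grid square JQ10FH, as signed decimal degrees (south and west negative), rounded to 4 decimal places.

Field J=9, Q=16: +9·20° lon, +16·10° lat → SW at lon 0°, lat 70°.
Square 1, 0: +1·2° lon, +0·1° lat → SW at lon 2°, lat 70°.
Subsquare f=5, h=7: +5·0.0833333° lon, +7·0.0416667° lat → SW at lon 2.41667°, lat 70.2917°.
latitude 70.2917, longitude 2.4167.

70.2917, 2.4167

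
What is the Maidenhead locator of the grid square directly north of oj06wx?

Latitude subsquare x = 23; +1 → 24, wraps to 0 = a, carry into square.
Latitude square 6; +1 → 7.
The longitude characters are unchanged.

OJ07wa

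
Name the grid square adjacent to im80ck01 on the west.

IM80bk91

Longitude extended square 0; −1 → -1, wraps to 9, carry into subsquare.
Longitude subsquare c = 2; −1 → 1 = b.
The latitude characters are unchanged.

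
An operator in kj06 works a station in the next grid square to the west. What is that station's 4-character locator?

JJ96

Longitude square 0; −1 → -1, wraps to 9, carry into field.
Longitude field K = 10; −1 → 9 = J.
The latitude characters are unchanged.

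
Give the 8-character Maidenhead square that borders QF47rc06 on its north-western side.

Longitude extended square 0; −1 → -1, wraps to 9, carry into subsquare.
Longitude subsquare r = 17; −1 → 16 = q.
Latitude extended square 6; +1 → 7.

QF47qc97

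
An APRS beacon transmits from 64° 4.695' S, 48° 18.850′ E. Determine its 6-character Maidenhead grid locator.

Shift to the Maidenhead origin (180°W, 90°S): lon 228.3142, lat 25.9218.
Field: lon ⌊228.3142/20⌋ = 11 → L; lat ⌊25.9218/10⌋ = 2 → C.
Square: lon ⌊8.3142/2⌋ = 4; lat ⌊5.9218/1⌋ = 5.
Subsquare: lon ⌊0.3142/0.0833333⌋ = 3 → d; lat ⌊0.9218/0.0416667⌋ = 22 → w.

LC45dw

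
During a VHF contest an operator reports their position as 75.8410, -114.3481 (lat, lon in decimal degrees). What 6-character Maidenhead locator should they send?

DQ25tu

Shift to the Maidenhead origin (180°W, 90°S): lon 65.6519, lat 165.8410.
Field (20°×10°, letters A–R): 65.6519/20 → 3 → D, 165.8410/10 → 16 → Q; chars DQ.
Square (2°×1°, digits 0–9): 5.6519/2 → 2, 5.8410/1 → 5; chars 25.
Subsquare (5′×2.5′, letters a–x): 1.6519/0.0833333 → 19 → t, 0.8410/0.0416667 → 20 → u; chars tu.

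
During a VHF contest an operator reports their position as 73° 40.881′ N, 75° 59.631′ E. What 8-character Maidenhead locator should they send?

Offset from 180°W / 90°S: lon 255.99385°, lat 163.68135°.
Field: lon ⌊255.99385/20⌋ = 12 → M; lat ⌊163.68135/10⌋ = 16 → Q.
Square: lon ⌊15.99385/2⌋ = 7; lat ⌊3.68135/1⌋ = 3.
Subsquare: lon ⌊1.99385/0.0833333⌋ = 23 → x; lat ⌊0.68135/0.0416667⌋ = 16 → q.
Extended square: lon ⌊0.07718/0.00833333⌋ = 9; lat ⌊0.01468/0.00416667⌋ = 3.

MQ73xq93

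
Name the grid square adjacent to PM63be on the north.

Latitude subsquare e = 4; +1 → 5 = f.
The longitude characters are unchanged.

PM63bf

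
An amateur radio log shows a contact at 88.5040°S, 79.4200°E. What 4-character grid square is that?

MA91

Offset from 180°W / 90°S: lon 259.42°, lat 1.50°.
Field (20°×10°, letters A–R): 259.42/20 → 12 → M, 1.50/10 → 0 → A; chars MA.
Square (2°×1°, digits 0–9): 19.42/2 → 9, 1.50/1 → 1; chars 91.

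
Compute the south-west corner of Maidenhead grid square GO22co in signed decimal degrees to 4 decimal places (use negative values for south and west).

52.5833, -55.8333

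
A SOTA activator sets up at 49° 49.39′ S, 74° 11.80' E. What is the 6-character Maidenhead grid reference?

Add 180° to longitude and 90° to latitude: 254.1967, 40.1768.
Field (20°×10°, letters A–R): 254.1967/20 → 12 → M, 40.1768/10 → 4 → E; chars ME.
Square (2°×1°, digits 0–9): 14.1967/2 → 7, 0.1768/1 → 0; chars 70.
Subsquare (5′×2.5′, letters a–x): 0.1967/0.0833333 → 2 → c, 0.1768/0.0416667 → 4 → e; chars ce.

ME70ce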